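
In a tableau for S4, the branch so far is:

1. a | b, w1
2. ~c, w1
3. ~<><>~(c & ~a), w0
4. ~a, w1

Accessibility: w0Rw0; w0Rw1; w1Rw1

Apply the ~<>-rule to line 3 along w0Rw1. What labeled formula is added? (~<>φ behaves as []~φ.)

~<>~(c & ~a), w1

~<>φ behaves as []~φ: propagate the negated body to each accessible world.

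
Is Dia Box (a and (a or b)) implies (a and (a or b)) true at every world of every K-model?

Tableau for the negation not (Dia Box (a and (a or b)) implies (a and (a or b))):
1. not (Dia Box (a and (a or b)) implies (a and (a or b))), u
2. Dia Box (a and (a or b)), u
3. not (a and (a or b)), u
4. not (a or b), u
5. not a, u
6. not b, u
7. Box (a and (a or b)), v
Accessibility: uRv
The negation has an open branch (countermodel exists).

Not valid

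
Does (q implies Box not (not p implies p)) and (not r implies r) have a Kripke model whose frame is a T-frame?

Satisfiable

1. (q implies Box not (not p implies p)) and (not r implies r), w0
2. q implies Box not (not p implies p), w0   [and-rule on 1]
3. not r implies r, w0   [and-rule on 1]
4. Box not (not p implies p), w0   [implies-rule on 2 (branches; this branch)]
5. not (not p implies p), w0   [Box-rule on 4 via w0Rw0]
6. not p, w0   [neg-implies-rule on 5]
7. r, w0   [implies-rule on 3 (branches; this branch)]
Accessibility: w0Rw0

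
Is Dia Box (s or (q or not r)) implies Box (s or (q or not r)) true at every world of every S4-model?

Invalid (countermodel exists)

Tableau for the negation not (Dia Box (s or (q or not r)) implies Box (s or (q or not r))):
1. not (Dia Box (s or (q or not r)) implies Box (s or (q or not r))), u
2. Dia Box (s or (q or not r)), u
3. not Box (s or (q or not r)), u
4. Box (s or (q or not r)), v
5. s or (q or not r), v
6. q or not r, v
7. not r, v
8. not (s or (q or not r)), w
9. not s, w
10. not (q or not r), w
11. not q, w
12. r, w
Accessibility: uRu, uRv, uRw, vRv, wRw
The negation has an open branch (countermodel exists).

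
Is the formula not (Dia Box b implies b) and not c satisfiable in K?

1. not (Dia Box b implies b) and not c, w0
2. not (Dia Box b implies b), w0
3. not c, w0
4. Dia Box b, w0
5. not b, w0
6. Box b, w1
Accessibility: w0Rw1

Yes, satisfiable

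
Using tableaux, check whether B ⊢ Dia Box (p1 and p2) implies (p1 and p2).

Valid

Tableau for the negation not (Dia Box (p1 and p2) implies (p1 and p2)):
1. not (Dia Box (p1 and p2) implies (p1 and p2)), w0
2. Dia Box (p1 and p2), w0
3. not (p1 and p2), w0
4. not p2, w0
5. Box (p1 and p2), w1
6. p1 and p2, w0
7. p1, w0
8. p2, w0
Accessibility: w0Rw0, w0Rw1, w1Rw0, w1Rw1
Branch closes: p2 and not p2 both at w0.
All branches of the negation close; one closing branch shown above.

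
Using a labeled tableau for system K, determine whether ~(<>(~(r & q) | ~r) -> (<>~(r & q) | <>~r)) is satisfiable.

No, unsatisfiable

1. ~(<>(~(r & q) | ~r) -> (<>~(r & q) | <>~r)), w0
2. <>(~(r & q) | ~r), w0
3. ~(<>~(r & q) | <>~r), w0
4. ~<>~(r & q), w0
5. ~<>~r, w0
6. ~(r & q) | ~r, w1
7. r & q, w1
8. r, w1
9. q, w1
10. ~(r & q), w1
11. ~q, w1
Accessibility: w0Rw1
Branch closes: q and ~q both at w1.
(One branch shown.) All branches close.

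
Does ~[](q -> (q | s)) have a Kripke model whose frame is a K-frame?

Unsatisfiable

1. ~[](q -> (q | s)), w0
2. ~(q -> (q | s)), w1
3. q, w1
4. ~(q | s), w1
5. ~q, w1
6. ~s, w1
Accessibility: w0Rw1
Branch closes: q and ~q both at w1.
(One branch shown.) All branches close.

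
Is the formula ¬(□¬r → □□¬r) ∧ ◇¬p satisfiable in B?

1. ¬(□¬r → □□¬r) ∧ ◇¬p, u
2. ¬(□¬r → □□¬r), u
3. ◇¬p, u
4. □¬r, u
5. ¬□□¬r, u
6. ¬r, u
7. ¬p, v
8. ¬r, v
9. ¬□¬r, w
10. ¬r, w
11. r, x
Accessibility: uRu, uRv, uRw, vRu, vRv, wRu, wRw, wRx, xRw, xRx

Yes, satisfiable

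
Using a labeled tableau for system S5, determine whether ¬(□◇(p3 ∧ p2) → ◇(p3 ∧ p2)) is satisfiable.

Unsatisfiable (every branch closes)

1. ¬(□◇(p3 ∧ p2) → ◇(p3 ∧ p2)), 0
2. □◇(p3 ∧ p2), 0
3. ¬◇(p3 ∧ p2), 0
4. ◇(p3 ∧ p2), 0
5. ¬(p3 ∧ p2), 0
6. ¬p2, 0
7. p3 ∧ p2, 1
8. p3, 1
9. p2, 1
10. ◇(p3 ∧ p2), 1
11. ¬(p3 ∧ p2), 1
12. ¬p2, 1
Accessibility: 0R0, 0R1, 1R0, 1R1
Branch closes: p2 and ¬p2 both at 1.
Every branch closes; the branch above is one of them.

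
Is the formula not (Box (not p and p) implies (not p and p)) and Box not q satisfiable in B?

Unsatisfiable (every branch closes)

1. not (Box (not p and p) implies (not p and p)) and Box not q, 0
2. not (Box (not p and p) implies (not p and p)), 0   [and-rule on 1]
3. Box not q, 0   [and-rule on 1]
4. Box (not p and p), 0   [neg-implies-rule on 2]
5. not (not p and p), 0   [neg-implies-rule on 2]
6. not q, 0   [Box-rule on 3 via 0R0]
7. not p and p, 0   [Box-rule on 4 via 0R0]
8. not p, 0   [and-rule on 7]
9. p, 0   [and-rule on 7]
Accessibility: 0R0
Branch closes: p and not p both at 0.
All branches of the tableau close; one closing branch shown above.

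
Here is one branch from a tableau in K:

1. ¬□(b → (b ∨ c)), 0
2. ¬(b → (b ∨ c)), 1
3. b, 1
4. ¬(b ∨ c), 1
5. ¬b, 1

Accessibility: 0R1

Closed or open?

Yes, closed

Both b and ¬b appear at 1.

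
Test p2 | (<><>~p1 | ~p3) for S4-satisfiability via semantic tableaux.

1. p2 | (<><>~p1 | ~p3), w0
2. <><>~p1 | ~p3, w0
3. ~p3, w0
Accessibility: w0Rw0

Satisfiable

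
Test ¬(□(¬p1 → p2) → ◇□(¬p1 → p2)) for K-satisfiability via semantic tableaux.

Satisfiable

1. ¬(□(¬p1 → p2) → ◇□(¬p1 → p2)), 0
2. □(¬p1 → p2), 0
3. ¬◇□(¬p1 → p2), 0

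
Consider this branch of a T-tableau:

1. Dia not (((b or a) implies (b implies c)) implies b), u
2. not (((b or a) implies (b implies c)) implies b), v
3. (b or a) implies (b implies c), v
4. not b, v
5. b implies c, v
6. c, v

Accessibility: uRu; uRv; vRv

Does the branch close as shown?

Not closed

No world carries both an atom and its negation.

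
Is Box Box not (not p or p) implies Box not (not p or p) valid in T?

Tableau for the negation not (Box Box not (not p or p) implies Box not (not p or p)):
1. not (Box Box not (not p or p) implies Box not (not p or p)), 0
2. Box Box not (not p or p), 0
3. not Box not (not p or p), 0
4. Box not (not p or p), 0
5. not (not p or p), 0
6. p, 0
7. not p, 0
Accessibility: 0R0
Branch closes: p and not p both at 0.
Every branch of the negation's tableau closes; the branch above is one of them.

Valid in T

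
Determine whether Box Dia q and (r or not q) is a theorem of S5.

Tableau for the negation not (Box Dia q and (r or not q)):
1. not (Box Dia q and (r or not q)), w0
2. not (r or not q), w0
3. not r, w0
4. q, w0
Accessibility: w0Rw0
The negation has an open branch (countermodel exists).

No, not valid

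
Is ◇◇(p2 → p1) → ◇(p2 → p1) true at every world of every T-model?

Invalid (countermodel exists)

Tableau for the negation ¬(◇◇(p2 → p1) → ◇(p2 → p1)):
1. ¬(◇◇(p2 → p1) → ◇(p2 → p1)), u
2. ◇◇(p2 → p1), u   [¬→-rule on 1]
3. ¬◇(p2 → p1), u   [¬→-rule on 1]
4. ¬(p2 → p1), u   [¬◇-rule on 3 via uRu]
5. p2, u   [¬→-rule on 4]
6. ¬p1, u   [¬→-rule on 4]
7. ◇(p2 → p1), v   [◇-rule on 2: fresh world v, uRv]
8. ¬(p2 → p1), v   [¬◇-rule on 3 via uRv]
9. p2, v   [¬→-rule on 8]
10. ¬p1, v   [¬→-rule on 8]
11. p2 → p1, w   [◇-rule on 7: fresh world w, vRw]
12. p1, w   [→-rule on 11 (branches; this branch)]
Accessibility: uRu, uRv, vRv, vRw, wRw
The negation has an open branch (countermodel exists).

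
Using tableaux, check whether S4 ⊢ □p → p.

Valid

Tableau for the negation ¬(□p → p):
1. ¬(□p → p), u
2. □p, u
3. ¬p, u
4. p, u
Accessibility: uRu
Branch closes: p and ¬p both at u.
All branches of the negation close; one closing branch shown above.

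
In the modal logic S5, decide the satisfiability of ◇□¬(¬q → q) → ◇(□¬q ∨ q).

Satisfiable

1. ◇□¬(¬q → q) → ◇(□¬q ∨ q), 0
2. ◇(□¬q ∨ q), 0
3. □¬q ∨ q, 1
4. q, 1
Accessibility: 0R0, 0R1, 1R0, 1R1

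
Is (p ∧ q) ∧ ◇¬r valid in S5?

Not valid

Tableau for the negation ¬((p ∧ q) ∧ ◇¬r):
1. ¬((p ∧ q) ∧ ◇¬r), u
2. ¬◇¬r, u
3. r, u
Accessibility: uRu
The negation has an open branch (countermodel exists).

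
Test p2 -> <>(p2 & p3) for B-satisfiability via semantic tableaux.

1. p2 -> <>(p2 & p3), w0
2. <>(p2 & p3), w0   [->-rule on 1 (branches; this branch)]
3. p2 & p3, w1   [<>-rule on 2: fresh world w1, w0Rw1]
4. p2, w1   [&-rule on 3]
5. p3, w1   [&-rule on 3]
Accessibility: w0Rw0, w0Rw1, w1Rw0, w1Rw1

Satisfiable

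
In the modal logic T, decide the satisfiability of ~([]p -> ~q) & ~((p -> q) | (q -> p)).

1. ~([]p -> ~q) & ~((p -> q) | (q -> p)), w0
2. ~([]p -> ~q), w0   [&-rule on 1]
3. ~((p -> q) | (q -> p)), w0   [&-rule on 1]
4. []p, w0   [~->-rule on 2]
5. q, w0   [~->-rule on 2]
6. ~(p -> q), w0   [~|-rule on 3]
7. ~(q -> p), w0   [~|-rule on 3]
8. p, w0   [~->-rule on 6]
9. ~q, w0   [~->-rule on 6]
Accessibility: w0Rw0
Branch closes: q and ~q both at w0.
(One branch shown.) All branches close.

Unsatisfiable (every branch closes)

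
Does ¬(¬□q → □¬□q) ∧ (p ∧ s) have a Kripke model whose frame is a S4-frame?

Satisfiable (open branch found)

1. ¬(¬□q → □¬□q) ∧ (p ∧ s), 0
2. ¬(¬□q → □¬□q), 0   [∧-rule on 1]
3. p ∧ s, 0   [∧-rule on 1]
4. ¬□q, 0   [¬→-rule on 2]
5. ¬□¬□q, 0   [¬→-rule on 2]
6. p, 0   [∧-rule on 3]
7. s, 0   [∧-rule on 3]
8. ¬q, 1   [¬□-rule on 4: fresh world 1, 0R1]
9. □q, 2   [¬□-rule on 5: fresh world 2, 0R2]
10. q, 2   [□-rule on 9 via 2R2]
Accessibility: 0R0, 0R1, 0R2, 1R1, 2R2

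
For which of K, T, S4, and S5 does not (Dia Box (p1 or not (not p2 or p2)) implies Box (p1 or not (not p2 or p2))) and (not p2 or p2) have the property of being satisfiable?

K, T, S4

S5-tableau for the formula:
1. not (Dia Box (p1 or not (not p2 or p2)) implies Box (p1 or not (not p2 or p2))) and (not p2 or p2), w0
2. not (Dia Box (p1 or not (not p2 or p2)) implies Box (p1 or not (not p2 or p2))), w0   [and-rule on 1]
3. not p2 or p2, w0   [and-rule on 1]
4. Dia Box (p1 or not (not p2 or p2)), w0   [neg-implies-rule on 2]
5. not Box (p1 or not (not p2 or p2)), w0   [neg-implies-rule on 2]
6. p2, w0   [or-rule on 3 (branches; this branch)]
7. Box (p1 or not (not p2 or p2)), w1   [Dia-rule on 4: fresh world w1, w0Rw1]
8. p1 or not (not p2 or p2), w0   [Box-rule on 7 via w1Rw0]
9. p1 or not (not p2 or p2), w1   [Box-rule on 7 via w1Rw1]
10. p1, w0   [or-rule on 8 (branches; this branch)]
11. p1, w1   [or-rule on 9 (branches; this branch)]
12. not (p1 or not (not p2 or p2)), w2   [neg-Box-rule on 5: fresh world w2, w0Rw2]
13. not p1, w2   [neg-or-rule on 12]
14. not p2 or p2, w2   [neg-or-rule on 12]
15. p1 or not (not p2 or p2), w2   [Box-rule on 7 via w1Rw2]
16. p2, w2   [or-rule on 14 (branches; this branch)]
17. not (not p2 or p2), w2   [or-rule on 15 (branches; this branch)]
18. not p2, w2   [neg-or-rule on 17]
Accessibility: w0Rw0, w0Rw1, w0Rw2, w1Rw0, w1Rw1, w1Rw2, w2Rw0, w2Rw1, w2Rw2
Branch closes: p2 and not p2 both at w2.
Every branch closes (one shown): unsatisfiable in S5.
S4-tableau for the formula:
1. not (Dia Box (p1 or not (not p2 or p2)) implies Box (p1 or not (not p2 or p2))) and (not p2 or p2), w0
2. not (Dia Box (p1 or not (not p2 or p2)) implies Box (p1 or not (not p2 or p2))), w0   [and-rule on 1]
3. not p2 or p2, w0   [and-rule on 1]
4. Dia Box (p1 or not (not p2 or p2)), w0   [neg-implies-rule on 2]
5. not Box (p1 or not (not p2 or p2)), w0   [neg-implies-rule on 2]
6. p2, w0   [or-rule on 3 (branches; this branch)]
7. Box (p1 or not (not p2 or p2)), w1   [Dia-rule on 4: fresh world w1, w0Rw1]
8. p1 or not (not p2 or p2), w1   [Box-rule on 7 via w1Rw1]
9. p1, w1   [or-rule on 8 (branches; this branch)]
10. not (p1 or not (not p2 or p2)), w2   [neg-Box-rule on 5: fresh world w2, w0Rw2]
11. not p1, w2   [neg-or-rule on 10]
12. not p2 or p2, w2   [neg-or-rule on 10]
13. p2, w2   [or-rule on 12 (branches; this branch)]
Accessibility: w0Rw0, w0Rw1, w0Rw2, w1Rw1, w2Rw2
Complete open branch: satisfiable in S4, hence also in K, T (this S4-model is also a K-model and a T-model).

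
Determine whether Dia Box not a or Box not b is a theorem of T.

Not valid

Tableau for the negation not (Dia Box not a or Box not b):
1. not (Dia Box not a or Box not b), w0
2. not Dia Box not a, w0
3. not Box not b, w0
4. not Box not a, w0
5. b, w1
6. not Box not a, w1
7. a, w2
8. not Box not a, w2
9. a, w3
10. a, w4
Accessibility: w0Rw0, w0Rw1, w0Rw2, w1Rw1, w1Rw3, w2Rw2, w2Rw4, w3Rw3, w4Rw4
The negation has an open branch (countermodel exists).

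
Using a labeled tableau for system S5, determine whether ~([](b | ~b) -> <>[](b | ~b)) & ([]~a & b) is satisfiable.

1. ~([](b | ~b) -> <>[](b | ~b)) & ([]~a & b), w0
2. ~([](b | ~b) -> <>[](b | ~b)), w0
3. []~a & b, w0
4. [](b | ~b), w0
5. ~<>[](b | ~b), w0
6. []~a, w0
7. b, w0
8. b | ~b, w0
9. ~[](b | ~b), w0
10. ~a, w0
11. ~(b | ~b), w1
12. ~b, w1
13. b, w1
Accessibility: w0Rw0, w0Rw1, w1Rw0, w1Rw1
Branch closes: b and ~b both at w1.
Every branch closes; the branch above is one of them.

Unsatisfiable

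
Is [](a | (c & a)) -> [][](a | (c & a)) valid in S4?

Valid in S4

Tableau for the negation ~([](a | (c & a)) -> [][](a | (c & a))):
1. ~([](a | (c & a)) -> [][](a | (c & a))), 0
2. [](a | (c & a)), 0   [~->-rule on 1]
3. ~[][](a | (c & a)), 0   [~->-rule on 1]
4. a | (c & a), 0   [[]-rule on 2 via 0R0]
5. c & a, 0   [|-rule on 4 (branches; this branch)]
6. c, 0   [&-rule on 5]
7. a, 0   [&-rule on 5]
8. ~[](a | (c & a)), 1   [~[]-rule on 3: fresh world 1, 0R1]
9. a | (c & a), 1   [[]-rule on 2 via 0R1]
10. c & a, 1   [|-rule on 9 (branches; this branch)]
11. c, 1   [&-rule on 10]
12. a, 1   [&-rule on 10]
13. ~(a | (c & a)), 2   [~[]-rule on 8: fresh world 2, 1R2]
14. ~a, 2   [~|-rule on 13]
15. ~(c & a), 2   [~|-rule on 13]
16. a | (c & a), 2   [[]-rule on 2 via 0R2]
17. c & a, 2   [|-rule on 16 (branches; this branch)]
18. c, 2   [&-rule on 17]
19. a, 2   [&-rule on 17]
Accessibility: 0R0, 0R1, 0R2, 1R1, 1R2, 2R2
Branch closes: a and ~a both at 2.
All branches of the negation close; one closing branch shown above.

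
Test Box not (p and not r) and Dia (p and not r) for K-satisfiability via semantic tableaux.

Unsatisfiable (every branch closes)

1. Box not (p and not r) and Dia (p and not r), 0
2. Box not (p and not r), 0   [and-rule on 1]
3. Dia (p and not r), 0   [and-rule on 1]
4. p and not r, 1   [Dia-rule on 3: fresh world 1, 0R1]
5. p, 1   [and-rule on 4]
6. not r, 1   [and-rule on 4]
7. not (p and not r), 1   [Box-rule on 2 via 0R1]
8. r, 1   [neg-and-rule on 7 (branches; this branch)]
Accessibility: 0R1
Branch closes: r and not r both at 1.
All branches of the tableau close; one closing branch shown above.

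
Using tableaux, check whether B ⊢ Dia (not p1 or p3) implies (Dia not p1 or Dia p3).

Tableau for the negation not (Dia (not p1 or p3) implies (Dia not p1 or Dia p3)):
1. not (Dia (not p1 or p3) implies (Dia not p1 or Dia p3)), 0
2. Dia (not p1 or p3), 0
3. not (Dia not p1 or Dia p3), 0
4. not Dia not p1, 0
5. not Dia p3, 0
6. p1, 0
7. not p3, 0
8. not p1 or p3, 1
9. p1, 1
10. not p3, 1
11. p3, 1
Accessibility: 0R0, 0R1, 1R0, 1R1
Branch closes: p3 and not p3 both at 1.
Every branch of the negation's tableau closes; the branch above is one of them.

Valid in B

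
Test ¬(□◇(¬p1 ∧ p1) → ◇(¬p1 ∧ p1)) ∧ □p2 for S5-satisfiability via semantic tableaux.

Unsatisfiable

1. ¬(□◇(¬p1 ∧ p1) → ◇(¬p1 ∧ p1)) ∧ □p2, u
2. ¬(□◇(¬p1 ∧ p1) → ◇(¬p1 ∧ p1)), u
3. □p2, u
4. □◇(¬p1 ∧ p1), u
5. ¬◇(¬p1 ∧ p1), u
6. p2, u
7. ◇(¬p1 ∧ p1), u
8. ¬(¬p1 ∧ p1), u
9. ¬p1, u
10. ¬p1 ∧ p1, v
11. ¬p1, v
12. p1, v
Accessibility: uRu, uRv, vRu, vRv
Branch closes: p1 and ¬p1 both at v.
All branches of the tableau close; one closing branch shown above.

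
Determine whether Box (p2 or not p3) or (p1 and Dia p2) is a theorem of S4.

Tableau for the negation not (Box (p2 or not p3) or (p1 and Dia p2)):
1. not (Box (p2 or not p3) or (p1 and Dia p2)), u
2. not Box (p2 or not p3), u
3. not (p1 and Dia p2), u
4. not Dia p2, u
5. not p2, u
6. not (p2 or not p3), v
7. not p2, v
8. p3, v
Accessibility: uRu, uRv, vRv
The negation has an open branch (countermodel exists).

Not valid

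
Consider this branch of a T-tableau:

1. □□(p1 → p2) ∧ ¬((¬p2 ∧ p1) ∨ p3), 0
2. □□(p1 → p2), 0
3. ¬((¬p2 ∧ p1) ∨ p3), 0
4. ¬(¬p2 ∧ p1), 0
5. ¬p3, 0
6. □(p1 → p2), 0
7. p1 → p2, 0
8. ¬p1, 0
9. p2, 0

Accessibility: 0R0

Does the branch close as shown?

No world carries both an atom and its negation.

Not closed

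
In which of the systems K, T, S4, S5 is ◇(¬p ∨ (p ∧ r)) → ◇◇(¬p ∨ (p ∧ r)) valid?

T, S4, S5

T-tableau for the negation ¬(◇(¬p ∨ (p ∧ r)) → ◇◇(¬p ∨ (p ∧ r))):
1. ¬(◇(¬p ∨ (p ∧ r)) → ◇◇(¬p ∨ (p ∧ r))), w0
2. ◇(¬p ∨ (p ∧ r)), w0
3. ¬◇◇(¬p ∨ (p ∧ r)), w0
4. ¬◇(¬p ∨ (p ∧ r)), w0
5. ¬(¬p ∨ (p ∧ r)), w0
6. p, w0
7. ¬(p ∧ r), w0
8. ¬r, w0
9. ¬p ∨ (p ∧ r), w1
10. ¬◇(¬p ∨ (p ∧ r)), w1
11. ¬(¬p ∨ (p ∧ r)), w1
12. p, w1
13. ¬(p ∧ r), w1
14. p ∧ r, w1
15. r, w1
16. ¬r, w1
Accessibility: w0Rw0, w0Rw1, w1Rw1
Branch closes: r and ¬r both at w1.
Every branch closes (one shown): valid in T, hence also in S4, S5 (every theorem of T is a theorem of S4 and S5).
K-tableau for the negation ¬(◇(¬p ∨ (p ∧ r)) → ◇◇(¬p ∨ (p ∧ r))):
1. ¬(◇(¬p ∨ (p ∧ r)) → ◇◇(¬p ∨ (p ∧ r))), w0
2. ◇(¬p ∨ (p ∧ r)), w0
3. ¬◇◇(¬p ∨ (p ∧ r)), w0
4. ¬p ∨ (p ∧ r), w1
5. ¬◇(¬p ∨ (p ∧ r)), w1
6. p ∧ r, w1
7. p, w1
8. r, w1
Accessibility: w0Rw1
Complete open branch: countermodel on a K-frame, so not valid in K.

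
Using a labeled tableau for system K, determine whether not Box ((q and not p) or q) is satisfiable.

1. not Box ((q and not p) or q), w0
2. not ((q and not p) or q), w1
3. not (q and not p), w1
4. not q, w1
5. p, w1
Accessibility: w0Rw1

Satisfiable (open branch found)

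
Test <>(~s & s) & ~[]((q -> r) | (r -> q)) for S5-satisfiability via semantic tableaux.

1. <>(~s & s) & ~[]((q -> r) | (r -> q)), 0
2. <>(~s & s), 0   [&-rule on 1]
3. ~[]((q -> r) | (r -> q)), 0   [&-rule on 1]
4. ~s & s, 1   [<>-rule on 2: fresh world 1, 0R1]
5. ~s, 1   [&-rule on 4]
6. s, 1   [&-rule on 4]
Accessibility: 0R0, 0R1, 1R0, 1R1
Branch closes: s and ~s both at 1.
(One branch shown.) All branches close.

No, unsatisfiable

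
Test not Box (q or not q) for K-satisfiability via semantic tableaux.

Unsatisfiable

1. not Box (q or not q), u
2. not (q or not q), v   [neg-Box-rule on 1: fresh world v, uRv]
3. not q, v   [neg-or-rule on 2]
4. q, v   [neg-or-rule on 2]
Accessibility: uRv
Branch closes: q and not q both at v.
(One branch shown.) All branches close.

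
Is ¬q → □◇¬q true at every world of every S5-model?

Yes, valid

Tableau for the negation ¬(¬q → □◇¬q):
1. ¬(¬q → □◇¬q), 0
2. ¬q, 0   [¬→-rule on 1]
3. ¬□◇¬q, 0   [¬→-rule on 1]
4. ¬◇¬q, 1   [¬□-rule on 3: fresh world 1, 0R1]
5. q, 0   [¬◇-rule on 4 via 1R0]
Accessibility: 0R0, 0R1, 1R0, 1R1
Branch closes: q and ¬q both at 0.
Every branch of the negation's tableau closes; the branch above is one of them.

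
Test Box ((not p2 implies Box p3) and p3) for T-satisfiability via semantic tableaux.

Yes, satisfiable

1. Box ((not p2 implies Box p3) and p3), u
2. (not p2 implies Box p3) and p3, u
3. not p2 implies Box p3, u
4. p3, u
5. Box p3, u
Accessibility: uRu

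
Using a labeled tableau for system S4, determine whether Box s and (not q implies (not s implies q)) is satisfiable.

1. Box s and (not q implies (not s implies q)), 0
2. Box s, 0
3. not q implies (not s implies q), 0
4. s, 0
5. not s implies q, 0
6. q, 0
Accessibility: 0R0

Yes, satisfiable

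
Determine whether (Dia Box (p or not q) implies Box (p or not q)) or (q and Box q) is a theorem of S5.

Tableau for the negation not ((Dia Box (p or not q) implies Box (p or not q)) or (q and Box q)):
1. not ((Dia Box (p or not q) implies Box (p or not q)) or (q and Box q)), w0
2. not (Dia Box (p or not q) implies Box (p or not q)), w0
3. not (q and Box q), w0
4. Dia Box (p or not q), w0
5. not Box (p or not q), w0
6. not Box q, w0
7. Box (p or not q), w1
8. p or not q, w0
9. p or not q, w1
10. not q, w0
11. not q, w1
12. not (p or not q), w2
13. not p, w2
14. q, w2
15. p or not q, w2
16. not q, w2
Accessibility: w0Rw0, w0Rw1, w0Rw2, w1Rw0, w1Rw1, w1Rw2, w2Rw0, w2Rw1, w2Rw2
Branch closes: q and not q both at w2.
Every branch of the negation's tableau closes; the branch above is one of them.

Valid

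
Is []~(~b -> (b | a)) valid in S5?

No, not valid

Tableau for the negation ~[]~(~b -> (b | a)):
1. ~[]~(~b -> (b | a)), u
2. ~b -> (b | a), v
3. b | a, v
4. a, v
Accessibility: uRu, uRv, vRu, vRv
The negation has an open branch (countermodel exists).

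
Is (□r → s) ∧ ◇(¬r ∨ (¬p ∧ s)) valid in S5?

Tableau for the negation ¬((□r → s) ∧ ◇(¬r ∨ (¬p ∧ s))):
1. ¬((□r → s) ∧ ◇(¬r ∨ (¬p ∧ s))), 0
2. ¬◇(¬r ∨ (¬p ∧ s)), 0
3. ¬(¬r ∨ (¬p ∧ s)), 0
4. r, 0
5. ¬(¬p ∧ s), 0
6. ¬s, 0
Accessibility: 0R0
The negation has an open branch (countermodel exists).

No, not valid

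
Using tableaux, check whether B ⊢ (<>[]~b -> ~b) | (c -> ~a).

Tableau for the negation ~((<>[]~b -> ~b) | (c -> ~a)):
1. ~((<>[]~b -> ~b) | (c -> ~a)), u
2. ~(<>[]~b -> ~b), u
3. ~(c -> ~a), u
4. <>[]~b, u
5. b, u
6. c, u
7. a, u
8. []~b, v
9. ~b, u
Accessibility: uRu, uRv, vRu, vRv
Branch closes: b and ~b both at u.
Every branch of the negation's tableau closes; the branch above is one of them.

Yes, valid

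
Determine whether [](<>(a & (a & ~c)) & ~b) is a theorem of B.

Tableau for the negation ~[](<>(a & (a & ~c)) & ~b):
1. ~[](<>(a & (a & ~c)) & ~b), 0
2. ~(<>(a & (a & ~c)) & ~b), 1
3. b, 1
Accessibility: 0R0, 0R1, 1R0, 1R1
The negation has an open branch (countermodel exists).

Invalid (countermodel exists)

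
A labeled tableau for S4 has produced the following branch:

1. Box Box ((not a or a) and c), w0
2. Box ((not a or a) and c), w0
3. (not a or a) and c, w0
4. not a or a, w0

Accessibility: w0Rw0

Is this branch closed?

Open

There is no literal clash: for every atom and world, at most one sign appears.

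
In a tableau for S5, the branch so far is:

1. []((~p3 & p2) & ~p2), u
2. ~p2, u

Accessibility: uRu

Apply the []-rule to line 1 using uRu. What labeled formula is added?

(~p3 & p2) & ~p2, u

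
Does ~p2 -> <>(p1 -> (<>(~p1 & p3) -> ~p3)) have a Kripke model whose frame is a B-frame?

Satisfiable (open branch found)

1. ~p2 -> <>(p1 -> (<>(~p1 & p3) -> ~p3)), w0
2. <>(p1 -> (<>(~p1 & p3) -> ~p3)), w0
3. p1 -> (<>(~p1 & p3) -> ~p3), w1
4. <>(~p1 & p3) -> ~p3, w1
5. ~p3, w1
Accessibility: w0Rw0, w0Rw1, w1Rw0, w1Rw1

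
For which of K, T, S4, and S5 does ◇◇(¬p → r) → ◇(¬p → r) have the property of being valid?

S4-tableau for the negation ¬(◇◇(¬p → r) → ◇(¬p → r)):
1. ¬(◇◇(¬p → r) → ◇(¬p → r)), w0
2. ◇◇(¬p → r), w0
3. ¬◇(¬p → r), w0
4. ¬(¬p → r), w0
5. ¬p, w0
6. ¬r, w0
7. ◇(¬p → r), w1
8. ¬(¬p → r), w1
9. ¬p, w1
10. ¬r, w1
11. ¬p → r, w2
12. ¬(¬p → r), w2
13. ¬p, w2
14. ¬r, w2
15. r, w2
Accessibility: w0Rw0, w0Rw1, w0Rw2, w1Rw1, w1Rw2, w2Rw2
Branch closes: r and ¬r both at w2.
Every branch closes (one shown): valid in S4, hence also in S5 (every theorem of S4 is a theorem of S5).
T-tableau for the negation ¬(◇◇(¬p → r) → ◇(¬p → r)):
1. ¬(◇◇(¬p → r) → ◇(¬p → r)), w0
2. ◇◇(¬p → r), w0
3. ¬◇(¬p → r), w0
4. ¬(¬p → r), w0
5. ¬p, w0
6. ¬r, w0
7. ◇(¬p → r), w1
8. ¬(¬p → r), w1
9. ¬p, w1
10. ¬r, w1
11. ¬p → r, w2
12. r, w2
Accessibility: w0Rw0, w0Rw1, w1Rw1, w1Rw2, w2Rw2
Complete open branch: countermodel on a T-frame, so not valid in T, nor in K (the same frame is also a K-frame).

S4, S5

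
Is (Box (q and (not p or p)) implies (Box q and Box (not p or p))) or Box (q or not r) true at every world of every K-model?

Yes, valid

Tableau for the negation not ((Box (q and (not p or p)) implies (Box q and Box (not p or p))) or Box (q or not r)):
1. not ((Box (q and (not p or p)) implies (Box q and Box (not p or p))) or Box (q or not r)), w0
2. not (Box (q and (not p or p)) implies (Box q and Box (not p or p))), w0
3. not Box (q or not r), w0
4. Box (q and (not p or p)), w0
5. not (Box q and Box (not p or p)), w0
6. not Box (not p or p), w0
7. not (q or not r), w1
8. not q, w1
9. r, w1
10. q and (not p or p), w1
11. q, w1
12. not p or p, w1
Accessibility: w0Rw1
Branch closes: q and not q both at w1.
All branches of the negation close; one closing branch shown above.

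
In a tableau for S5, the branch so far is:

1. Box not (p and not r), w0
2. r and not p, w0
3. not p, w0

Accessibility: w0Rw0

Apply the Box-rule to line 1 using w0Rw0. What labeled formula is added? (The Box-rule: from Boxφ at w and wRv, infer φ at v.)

not (p and not r), w0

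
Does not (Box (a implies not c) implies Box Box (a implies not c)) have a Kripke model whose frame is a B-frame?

1. not (Box (a implies not c) implies Box Box (a implies not c)), u
2. Box (a implies not c), u   [neg-implies-rule on 1]
3. not Box Box (a implies not c), u   [neg-implies-rule on 1]
4. a implies not c, u   [Box-rule on 2 via uRu]
5. not c, u   [implies-rule on 4 (branches; this branch)]
6. not Box (a implies not c), v   [neg-Box-rule on 3: fresh world v, uRv]
7. a implies not c, v   [Box-rule on 2 via uRv]
8. not c, v   [implies-rule on 7 (branches; this branch)]
9. not (a implies not c), w   [neg-Box-rule on 6: fresh world w, vRw]
10. a, w   [neg-implies-rule on 9]
11. c, w   [neg-implies-rule on 9]
Accessibility: uRu, uRv, vRu, vRv, vRw, wRv, wRw

Satisfiable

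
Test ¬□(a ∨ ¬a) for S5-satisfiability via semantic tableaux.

1. ¬□(a ∨ ¬a), u
2. ¬(a ∨ ¬a), v
3. ¬a, v
4. a, v
Accessibility: uRu, uRv, vRu, vRv
Branch closes: a and ¬a both at v.
Every branch closes; the branch above is one of them.

Unsatisfiable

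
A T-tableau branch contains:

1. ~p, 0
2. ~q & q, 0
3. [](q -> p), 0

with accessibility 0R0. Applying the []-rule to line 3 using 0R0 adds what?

q -> p, 0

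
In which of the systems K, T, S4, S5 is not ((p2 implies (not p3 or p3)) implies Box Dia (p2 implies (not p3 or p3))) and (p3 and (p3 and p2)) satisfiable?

T-tableau for the formula:
1. not ((p2 implies (not p3 or p3)) implies Box Dia (p2 implies (not p3 or p3))) and (p3 and (p3 and p2)), 0
2. not ((p2 implies (not p3 or p3)) implies Box Dia (p2 implies (not p3 or p3))), 0   [and-rule on 1]
3. p3 and (p3 and p2), 0   [and-rule on 1]
4. p2 implies (not p3 or p3), 0   [neg-implies-rule on 2]
5. not Box Dia (p2 implies (not p3 or p3)), 0   [neg-implies-rule on 2]
6. p3, 0   [and-rule on 3]
7. p3 and p2, 0   [and-rule on 3]
8. p2, 0   [and-rule on 7]
9. not p3 or p3, 0   [implies-rule on 4 (branches; this branch)]
10. not Dia (p2 implies (not p3 or p3)), 1   [neg-Box-rule on 5: fresh world 1, 0R1]
11. not (p2 implies (not p3 or p3)), 1   [neg-Dia-rule on 10 via 1R1]
12. p2, 1   [neg-implies-rule on 11]
13. not (not p3 or p3), 1   [neg-implies-rule on 11]
14. p3, 1   [neg-or-rule on 13]
15. not p3, 1   [neg-or-rule on 13]
Accessibility: 0R0, 0R1, 1R1
Branch closes: p3 and not p3 both at 1.
Every branch closes (one shown): unsatisfiable in T, hence also in S4, S5 (every S4/S5-frame is a T-frame).
K-tableau for the formula:
1. not ((p2 implies (not p3 or p3)) implies Box Dia (p2 implies (not p3 or p3))) and (p3 and (p3 and p2)), 0
2. not ((p2 implies (not p3 or p3)) implies Box Dia (p2 implies (not p3 or p3))), 0   [and-rule on 1]
3. p3 and (p3 and p2), 0   [and-rule on 1]
4. p2 implies (not p3 or p3), 0   [neg-implies-rule on 2]
5. not Box Dia (p2 implies (not p3 or p3)), 0   [neg-implies-rule on 2]
6. p3, 0   [and-rule on 3]
7. p3 and p2, 0   [and-rule on 3]
8. p2, 0   [and-rule on 7]
9. not p3 or p3, 0   [implies-rule on 4 (branches; this branch)]
10. not Dia (p2 implies (not p3 or p3)), 1   [neg-Box-rule on 5: fresh world 1, 0R1]
Accessibility: 0R1
Complete open branch: satisfiable in K.

K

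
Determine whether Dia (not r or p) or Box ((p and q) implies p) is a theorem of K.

Tableau for the negation not (Dia (not r or p) or Box ((p and q) implies p)):
1. not (Dia (not r or p) or Box ((p and q) implies p)), w0
2. not Dia (not r or p), w0
3. not Box ((p and q) implies p), w0
4. not ((p and q) implies p), w1
5. p and q, w1
6. not p, w1
7. p, w1
8. q, w1
Accessibility: w0Rw1
Branch closes: p and not p both at w1.
Every branch of the negation's tableau closes; the branch above is one of them.

Valid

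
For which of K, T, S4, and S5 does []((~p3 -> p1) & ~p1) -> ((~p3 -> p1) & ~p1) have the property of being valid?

K-tableau for the negation ~([]((~p3 -> p1) & ~p1) -> ((~p3 -> p1) & ~p1)):
1. ~([]((~p3 -> p1) & ~p1) -> ((~p3 -> p1) & ~p1)), w0
2. []((~p3 -> p1) & ~p1), w0
3. ~((~p3 -> p1) & ~p1), w0
4. p1, w0
Complete open branch: countermodel on a K-frame, so not valid in K.
T-tableau for the negation ~([]((~p3 -> p1) & ~p1) -> ((~p3 -> p1) & ~p1)):
1. ~([]((~p3 -> p1) & ~p1) -> ((~p3 -> p1) & ~p1)), w0
2. []((~p3 -> p1) & ~p1), w0
3. ~((~p3 -> p1) & ~p1), w0
4. (~p3 -> p1) & ~p1, w0
5. ~p3 -> p1, w0
6. ~p1, w0
7. ~(~p3 -> p1), w0
8. ~p3, w0
9. p1, w0
Accessibility: w0Rw0
Branch closes: p1 and ~p1 both at w0.
Every branch closes (one shown): valid in T, hence also in S4, S5 (every theorem of T is a theorem of S4 and S5).

T, S4, S5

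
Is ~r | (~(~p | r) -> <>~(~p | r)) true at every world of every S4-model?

Tableau for the negation ~(~r | (~(~p | r) -> <>~(~p | r))):
1. ~(~r | (~(~p | r) -> <>~(~p | r))), u
2. r, u
3. ~(~(~p | r) -> <>~(~p | r)), u
4. ~(~p | r), u
5. ~<>~(~p | r), u
6. p, u
7. ~r, u
Accessibility: uRu
Branch closes: r and ~r both at u.
All branches of the negation close; one closing branch shown above.

Yes, valid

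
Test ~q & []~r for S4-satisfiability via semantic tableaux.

Satisfiable

1. ~q & []~r, u
2. ~q, u   [&-rule on 1]
3. []~r, u   [&-rule on 1]
4. ~r, u   [[]-rule on 3 via uRu]
Accessibility: uRu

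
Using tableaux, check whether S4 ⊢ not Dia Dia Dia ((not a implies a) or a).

No, not valid

Tableau for the negation Dia Dia Dia ((not a implies a) or a):
1. Dia Dia Dia ((not a implies a) or a), 0
2. Dia Dia ((not a implies a) or a), 1   [Dia-rule on 1: fresh world 1, 0R1]
3. Dia ((not a implies a) or a), 2   [Dia-rule on 2: fresh world 2, 1R2]
4. (not a implies a) or a, 3   [Dia-rule on 3: fresh world 3, 2R3]
5. a, 3   [or-rule on 4 (branches; this branch)]
Accessibility: 0R0, 0R1, 0R2, 0R3, 1R1, 1R2, 1R3, 2R2, 2R3, 3R3
The negation has an open branch (countermodel exists).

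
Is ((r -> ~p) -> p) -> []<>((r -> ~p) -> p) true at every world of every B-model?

Yes, valid

Tableau for the negation ~(((r -> ~p) -> p) -> []<>((r -> ~p) -> p)):
1. ~(((r -> ~p) -> p) -> []<>((r -> ~p) -> p)), u
2. (r -> ~p) -> p, u
3. ~[]<>((r -> ~p) -> p), u
4. ~(r -> ~p), u
5. r, u
6. p, u
7. ~<>((r -> ~p) -> p), v
8. ~((r -> ~p) -> p), u
9. r -> ~p, u
10. ~p, u
Accessibility: uRu, uRv, vRu, vRv
Branch closes: p and ~p both at u.
Every branch of the negation's tableau closes; the branch above is one of them.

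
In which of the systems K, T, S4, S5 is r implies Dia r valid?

K-tableau for the negation not (r implies Dia r):
1. not (r implies Dia r), 0
2. r, 0
3. not Dia r, 0
Complete open branch: countermodel on a K-frame, so not valid in K.
T-tableau for the negation not (r implies Dia r):
1. not (r implies Dia r), 0
2. r, 0
3. not Dia r, 0
4. not r, 0
Accessibility: 0R0
Branch closes: r and not r both at 0.
Every branch closes (one shown): valid in T, hence also in S4, S5 (every theorem of T is a theorem of S4 and S5).

T, S4, S5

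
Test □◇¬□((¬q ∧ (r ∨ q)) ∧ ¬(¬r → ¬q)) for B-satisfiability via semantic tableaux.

1. □◇¬□((¬q ∧ (r ∨ q)) ∧ ¬(¬r → ¬q)), 0
2. ◇¬□((¬q ∧ (r ∨ q)) ∧ ¬(¬r → ¬q)), 0
3. ¬□((¬q ∧ (r ∨ q)) ∧ ¬(¬r → ¬q)), 1
4. ◇¬□((¬q ∧ (r ∨ q)) ∧ ¬(¬r → ¬q)), 1
5. ¬((¬q ∧ (r ∨ q)) ∧ ¬(¬r → ¬q)), 2
6. ¬r → ¬q, 2
7. ¬q, 2
8. ¬□((¬q ∧ (r ∨ q)) ∧ ¬(¬r → ¬q)), 3
9. ¬((¬q ∧ (r ∨ q)) ∧ ¬(¬r → ¬q)), 4
10. ¬r → ¬q, 4
11. ¬q, 4
Accessibility: 0R0, 0R1, 1R0, 1R1, 1R2, 1R3, 2R1, 2R2, 3R1, 3R3, 3R4, 4R3, 4R4

Satisfiable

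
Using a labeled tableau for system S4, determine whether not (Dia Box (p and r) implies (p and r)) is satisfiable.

Satisfiable (open branch found)

1. not (Dia Box (p and r) implies (p and r)), w0
2. Dia Box (p and r), w0
3. not (p and r), w0
4. not r, w0
5. Box (p and r), w1
6. p and r, w1
7. p, w1
8. r, w1
Accessibility: w0Rw0, w0Rw1, w1Rw1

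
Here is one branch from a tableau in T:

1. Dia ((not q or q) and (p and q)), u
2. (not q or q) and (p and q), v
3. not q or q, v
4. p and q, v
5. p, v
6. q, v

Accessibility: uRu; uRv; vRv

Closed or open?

There is no literal clash: for every atom and world, at most one sign appears.

No, open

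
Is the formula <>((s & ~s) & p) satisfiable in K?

1. <>((s & ~s) & p), 0
2. (s & ~s) & p, 1   [<>-rule on 1: fresh world 1, 0R1]
3. s & ~s, 1   [&-rule on 2]
4. p, 1   [&-rule on 2]
5. s, 1   [&-rule on 3]
6. ~s, 1   [&-rule on 3]
Accessibility: 0R1
Branch closes: s and ~s both at 1.
All branches of the tableau close; one closing branch shown above.

No, unsatisfiable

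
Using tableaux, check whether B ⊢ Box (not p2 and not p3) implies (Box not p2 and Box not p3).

Yes, valid

Tableau for the negation not (Box (not p2 and not p3) implies (Box not p2 and Box not p3)):
1. not (Box (not p2 and not p3) implies (Box not p2 and Box not p3)), 0
2. Box (not p2 and not p3), 0   [neg-implies-rule on 1]
3. not (Box not p2 and Box not p3), 0   [neg-implies-rule on 1]
4. not p2 and not p3, 0   [Box-rule on 2 via 0R0]
5. not p2, 0   [and-rule on 4]
6. not p3, 0   [and-rule on 4]
7. not Box not p3, 0   [neg-and-rule on 3 (branches; this branch)]
8. p3, 1   [neg-Box-rule on 7: fresh world 1, 0R1]
9. not p2 and not p3, 1   [Box-rule on 2 via 0R1]
10. not p2, 1   [and-rule on 9]
11. not p3, 1   [and-rule on 9]
Accessibility: 0R0, 0R1, 1R0, 1R1
Branch closes: p3 and not p3 both at 1.
Every branch of the negation's tableau closes; the branch above is one of them.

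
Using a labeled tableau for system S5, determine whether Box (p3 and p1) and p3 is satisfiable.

Satisfiable

1. Box (p3 and p1) and p3, 0
2. Box (p3 and p1), 0   [and-rule on 1]
3. p3, 0   [and-rule on 1]
4. p3 and p1, 0   [Box-rule on 2 via 0R0]
5. p1, 0   [and-rule on 4]
Accessibility: 0R0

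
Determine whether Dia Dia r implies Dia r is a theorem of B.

Tableau for the negation not (Dia Dia r implies Dia r):
1. not (Dia Dia r implies Dia r), w0
2. Dia Dia r, w0
3. not Dia r, w0
4. not r, w0
5. Dia r, w1
6. not r, w1
7. r, w2
Accessibility: w0Rw0, w0Rw1, w1Rw0, w1Rw1, w1Rw2, w2Rw1, w2Rw2
The negation has an open branch (countermodel exists).

Invalid (countermodel exists)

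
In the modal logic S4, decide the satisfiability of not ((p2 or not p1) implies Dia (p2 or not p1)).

Unsatisfiable

1. not ((p2 or not p1) implies Dia (p2 or not p1)), w0
2. p2 or not p1, w0
3. not Dia (p2 or not p1), w0
4. not (p2 or not p1), w0
5. not p2, w0
6. p1, w0
7. not p1, w0
Accessibility: w0Rw0
Branch closes: p1 and not p1 both at w0.
All branches of the tableau close; one closing branch shown above.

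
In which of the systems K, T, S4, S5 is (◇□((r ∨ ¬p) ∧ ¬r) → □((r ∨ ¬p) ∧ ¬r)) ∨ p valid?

S4-tableau for the negation ¬((◇□((r ∨ ¬p) ∧ ¬r) → □((r ∨ ¬p) ∧ ¬r)) ∨ p):
1. ¬((◇□((r ∨ ¬p) ∧ ¬r) → □((r ∨ ¬p) ∧ ¬r)) ∨ p), w0
2. ¬(◇□((r ∨ ¬p) ∧ ¬r) → □((r ∨ ¬p) ∧ ¬r)), w0
3. ¬p, w0
4. ◇□((r ∨ ¬p) ∧ ¬r), w0
5. ¬□((r ∨ ¬p) ∧ ¬r), w0
6. □((r ∨ ¬p) ∧ ¬r), w1
7. (r ∨ ¬p) ∧ ¬r, w1
8. r ∨ ¬p, w1
9. ¬r, w1
10. ¬p, w1
11. ¬((r ∨ ¬p) ∧ ¬r), w2
12. r, w2
Accessibility: w0Rw0, w0Rw1, w0Rw2, w1Rw1, w2Rw2
Complete open branch: countermodel on an S4-frame, so not valid in S4, nor in K, T (the same frame is also a K-frame and a T-frame).
S5-tableau for the negation ¬((◇□((r ∨ ¬p) ∧ ¬r) → □((r ∨ ¬p) ∧ ¬r)) ∨ p):
1. ¬((◇□((r ∨ ¬p) ∧ ¬r) → □((r ∨ ¬p) ∧ ¬r)) ∨ p), w0
2. ¬(◇□((r ∨ ¬p) ∧ ¬r) → □((r ∨ ¬p) ∧ ¬r)), w0
3. ¬p, w0
4. ◇□((r ∨ ¬p) ∧ ¬r), w0
5. ¬□((r ∨ ¬p) ∧ ¬r), w0
6. □((r ∨ ¬p) ∧ ¬r), w1
7. (r ∨ ¬p) ∧ ¬r, w0
8. r ∨ ¬p, w0
9. ¬r, w0
10. (r ∨ ¬p) ∧ ¬r, w1
11. r ∨ ¬p, w1
12. ¬r, w1
13. ¬p, w1
14. ¬((r ∨ ¬p) ∧ ¬r), w2
15. (r ∨ ¬p) ∧ ¬r, w2
16. r ∨ ¬p, w2
17. ¬r, w2
18. ¬(r ∨ ¬p), w2
19. p, w2
20. ¬p, w2
Accessibility: w0Rw0, w0Rw1, w0Rw2, w1Rw0, w1Rw1, w1Rw2, w2Rw0, w2Rw1, w2Rw2
Branch closes: p and ¬p both at w2.
Every branch closes (one shown): valid in S5.

S5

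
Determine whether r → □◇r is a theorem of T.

Tableau for the negation ¬(r → □◇r):
1. ¬(r → □◇r), 0
2. r, 0   [¬→-rule on 1]
3. ¬□◇r, 0   [¬→-rule on 1]
4. ¬◇r, 1   [¬□-rule on 3: fresh world 1, 0R1]
5. ¬r, 1   [¬◇-rule on 4 via 1R1]
Accessibility: 0R0, 0R1, 1R1
The negation has an open branch (countermodel exists).

Invalid (countermodel exists)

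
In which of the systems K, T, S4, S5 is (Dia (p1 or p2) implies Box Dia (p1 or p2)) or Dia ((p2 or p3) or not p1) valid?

T, S4, S5

T-tableau for the negation not ((Dia (p1 or p2) implies Box Dia (p1 or p2)) or Dia ((p2 or p3) or not p1)):
1. not ((Dia (p1 or p2) implies Box Dia (p1 or p2)) or Dia ((p2 or p3) or not p1)), 0
2. not (Dia (p1 or p2) implies Box Dia (p1 or p2)), 0
3. not Dia ((p2 or p3) or not p1), 0
4. Dia (p1 or p2), 0
5. not Box Dia (p1 or p2), 0
6. not ((p2 or p3) or not p1), 0
7. not (p2 or p3), 0
8. p1, 0
9. not p2, 0
10. not p3, 0
11. p1 or p2, 1
12. not ((p2 or p3) or not p1), 1
13. not (p2 or p3), 1
14. p1, 1
15. not p2, 1
16. not p3, 1
17. not Dia (p1 or p2), 2
18. not ((p2 or p3) or not p1), 2
19. not (p2 or p3), 2
20. p1, 2
21. not p2, 2
22. not p3, 2
23. not (p1 or p2), 2
24. not p1, 2
Accessibility: 0R0, 0R1, 0R2, 1R1, 2R2
Branch closes: p1 and not p1 both at 2.
Every branch closes (one shown): valid in T, hence also in S4, S5 (every theorem of T is a theorem of S4 and S5).
K-tableau for the negation not ((Dia (p1 or p2) implies Box Dia (p1 or p2)) or Dia ((p2 or p3) or not p1)):
1. not ((Dia (p1 or p2) implies Box Dia (p1 or p2)) or Dia ((p2 or p3) or not p1)), 0
2. not (Dia (p1 or p2) implies Box Dia (p1 or p2)), 0
3. not Dia ((p2 or p3) or not p1), 0
4. Dia (p1 or p2), 0
5. not Box Dia (p1 or p2), 0
6. p1 or p2, 1
7. not ((p2 or p3) or not p1), 1
8. not (p2 or p3), 1
9. p1, 1
10. not p2, 1
11. not p3, 1
12. not Dia (p1 or p2), 2
13. not ((p2 or p3) or not p1), 2
14. not (p2 or p3), 2
15. p1, 2
16. not p2, 2
17. not p3, 2
Accessibility: 0R1, 0R2
Complete open branch: countermodel on a K-frame, so not valid in K.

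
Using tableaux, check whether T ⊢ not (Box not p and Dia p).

Valid in T

Tableau for the negation Box not p and Dia p:
1. Box not p and Dia p, u
2. Box not p, u   [and-rule on 1]
3. Dia p, u   [and-rule on 1]
4. not p, u   [Box-rule on 2 via uRu]
5. p, v   [Dia-rule on 3: fresh world v, uRv]
6. not p, v   [Box-rule on 2 via uRv]
Accessibility: uRu, uRv, vRv
Branch closes: p and not p both at v.
Every branch of the negation's tableau closes; the branch above is one of them.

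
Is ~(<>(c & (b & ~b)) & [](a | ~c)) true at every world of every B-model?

Tableau for the negation <>(c & (b & ~b)) & [](a | ~c):
1. <>(c & (b & ~b)) & [](a | ~c), u
2. <>(c & (b & ~b)), u   [&-rule on 1]
3. [](a | ~c), u   [&-rule on 1]
4. a | ~c, u   [[]-rule on 3 via uRu]
5. ~c, u   [|-rule on 4 (branches; this branch)]
6. c & (b & ~b), v   [<>-rule on 2: fresh world v, uRv]
7. c, v   [&-rule on 6]
8. b & ~b, v   [&-rule on 6]
9. b, v   [&-rule on 8]
10. ~b, v   [&-rule on 8]
Accessibility: uRu, uRv, vRu, vRv
Branch closes: b and ~b both at v.
Every branch of the negation's tableau closes; the branch above is one of them.

Valid in B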